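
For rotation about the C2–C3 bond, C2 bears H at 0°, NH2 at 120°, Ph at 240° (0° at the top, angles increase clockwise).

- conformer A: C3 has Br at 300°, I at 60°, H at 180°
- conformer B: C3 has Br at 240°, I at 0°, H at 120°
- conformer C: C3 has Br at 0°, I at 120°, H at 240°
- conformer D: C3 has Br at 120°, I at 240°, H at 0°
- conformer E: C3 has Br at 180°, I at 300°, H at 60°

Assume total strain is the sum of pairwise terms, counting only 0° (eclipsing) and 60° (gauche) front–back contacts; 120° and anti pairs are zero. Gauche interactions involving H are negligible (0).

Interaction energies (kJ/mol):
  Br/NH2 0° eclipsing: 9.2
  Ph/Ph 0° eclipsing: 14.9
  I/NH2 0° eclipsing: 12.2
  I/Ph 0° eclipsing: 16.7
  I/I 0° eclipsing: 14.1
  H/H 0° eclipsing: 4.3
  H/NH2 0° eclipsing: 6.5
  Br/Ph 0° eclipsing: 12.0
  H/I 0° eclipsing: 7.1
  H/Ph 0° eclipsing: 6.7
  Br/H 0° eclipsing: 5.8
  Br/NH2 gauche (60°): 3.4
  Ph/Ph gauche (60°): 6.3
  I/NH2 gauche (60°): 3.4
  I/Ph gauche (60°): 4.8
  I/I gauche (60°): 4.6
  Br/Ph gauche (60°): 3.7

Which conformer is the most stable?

A is staggered. NH2 at 120° is gauche with I at 60° (3.4); Ph at 240° is gauche with Br at 300° (3.7). Total 7.1 kJ/mol.
B is eclipsed. H at 0° is eclipsed with I at 0° (7.1); NH2 at 120° is eclipsed with H at 120° (6.5); Ph at 240° is eclipsed with Br at 240° (12.0). Total 25.6 kJ/mol.
C is eclipsed. H at 0° is eclipsed with Br at 0° (5.8); NH2 at 120° is eclipsed with I at 120° (12.2); Ph at 240° is eclipsed with H at 240° (6.7). Total 24.7 kJ/mol.
D is eclipsed. H at 0° is eclipsed with H at 0° (4.3); NH2 at 120° is eclipsed with Br at 120° (9.2); Ph at 240° is eclipsed with I at 240° (16.7). Total 30.2 kJ/mol.
E is staggered. NH2 at 120° is gauche with Br at 180° (3.4); Ph at 240° is gauche with Br at 180° (3.7); Ph at 240° is gauche with I at 300° (4.8). Total 11.9 kJ/mol.
A has the lowest total (7.1 kJ/mol).

A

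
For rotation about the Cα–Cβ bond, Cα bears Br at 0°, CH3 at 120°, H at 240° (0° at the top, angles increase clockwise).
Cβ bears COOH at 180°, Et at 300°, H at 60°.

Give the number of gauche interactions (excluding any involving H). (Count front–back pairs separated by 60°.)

2

Non-H gauche pairs: Br(0°)/Et(300°); CH3(120°)/COOH(180°) — 2 interactions.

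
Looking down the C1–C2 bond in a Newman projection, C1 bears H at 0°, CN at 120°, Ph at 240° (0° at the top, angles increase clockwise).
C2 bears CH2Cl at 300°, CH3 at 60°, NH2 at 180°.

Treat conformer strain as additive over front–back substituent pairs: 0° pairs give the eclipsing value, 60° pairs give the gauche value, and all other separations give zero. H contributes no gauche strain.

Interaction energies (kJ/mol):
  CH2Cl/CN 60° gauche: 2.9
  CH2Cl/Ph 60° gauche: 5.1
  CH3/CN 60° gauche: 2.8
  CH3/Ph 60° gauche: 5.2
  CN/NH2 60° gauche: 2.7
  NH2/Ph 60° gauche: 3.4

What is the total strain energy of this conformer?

14.0 kJ/mol

This conformer is staggered. CN at 120° is gauche with CH3 at 60° (2.8); CN at 120° is gauche with NH2 at 180° (2.7); Ph at 240° is gauche with CH2Cl at 300° (5.1); Ph at 240° is gauche with NH2 at 180° (3.4). Total 14.0 kJ/mol.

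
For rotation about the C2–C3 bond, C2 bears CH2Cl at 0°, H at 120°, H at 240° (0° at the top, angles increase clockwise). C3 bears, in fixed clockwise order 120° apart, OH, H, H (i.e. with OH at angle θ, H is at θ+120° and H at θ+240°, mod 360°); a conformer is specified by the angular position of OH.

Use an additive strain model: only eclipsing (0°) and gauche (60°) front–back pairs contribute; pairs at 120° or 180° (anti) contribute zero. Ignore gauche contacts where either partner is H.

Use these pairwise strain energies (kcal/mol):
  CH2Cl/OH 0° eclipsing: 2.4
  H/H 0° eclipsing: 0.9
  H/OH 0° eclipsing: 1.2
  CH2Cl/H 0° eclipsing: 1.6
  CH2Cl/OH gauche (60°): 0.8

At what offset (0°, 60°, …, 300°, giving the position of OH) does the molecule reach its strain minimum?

180°

OH at 0° is eclipsed. CH2Cl at 0° is eclipsed with OH at 0° (2.4); H at 120° is eclipsed with H at 120° (0.9); H at 240° is eclipsed with H at 240° (0.9). Total 4.2 kcal/mol.
OH at 60° is staggered. CH2Cl at 0° is gauche with OH at 60° (0.8). Total 0.8 kcal/mol.
OH at 120° is eclipsed. CH2Cl at 0° is eclipsed with H at 0° (1.6); H at 120° is eclipsed with OH at 120° (1.2); H at 240° is eclipsed with H at 240° (0.9). Total 3.7 kcal/mol.
OH at 180° (staggered): no non-H gauche contacts → 0.0 kcal/mol.
OH at 240° is eclipsed. CH2Cl at 0° is eclipsed with H at 0° (1.6); H at 120° is eclipsed with H at 120° (0.9); H at 240° is eclipsed with OH at 240° (1.2). Total 3.7 kcal/mol.
OH at 300° is staggered. CH2Cl at 0° is gauche with OH at 300° (0.8). Total 0.8 kcal/mol.
The minimum (0.0 kcal/mol) occurs with OH at 180°.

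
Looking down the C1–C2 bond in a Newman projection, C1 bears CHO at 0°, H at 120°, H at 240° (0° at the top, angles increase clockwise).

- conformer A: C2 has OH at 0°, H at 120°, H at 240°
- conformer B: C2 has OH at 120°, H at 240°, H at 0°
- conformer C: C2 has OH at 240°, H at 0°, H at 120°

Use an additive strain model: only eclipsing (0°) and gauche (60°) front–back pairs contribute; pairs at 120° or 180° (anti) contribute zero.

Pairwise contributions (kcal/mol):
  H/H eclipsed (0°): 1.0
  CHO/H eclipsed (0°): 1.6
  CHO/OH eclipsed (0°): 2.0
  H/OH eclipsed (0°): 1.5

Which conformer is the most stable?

A (eclipsed): CHO(0°)/OH(0°) eclipsed 2.0; H(120°)/H(120°) eclipsed 1.0; H(240°)/H(240°) eclipsed 1.0 → 4.0 kcal/mol.
B (eclipsed): CHO(0°)/H(0°) eclipsed 1.6; H(120°)/OH(120°) eclipsed 1.5; H(240°)/H(240°) eclipsed 1.0 → 4.1 kcal/mol.
C (eclipsed): CHO(0°)/H(0°) eclipsed 1.6; H(120°)/H(120°) eclipsed 1.0; H(240°)/OH(240°) eclipsed 1.5 → 4.1 kcal/mol.
A has the lowest total (4.0 kcal/mol).

A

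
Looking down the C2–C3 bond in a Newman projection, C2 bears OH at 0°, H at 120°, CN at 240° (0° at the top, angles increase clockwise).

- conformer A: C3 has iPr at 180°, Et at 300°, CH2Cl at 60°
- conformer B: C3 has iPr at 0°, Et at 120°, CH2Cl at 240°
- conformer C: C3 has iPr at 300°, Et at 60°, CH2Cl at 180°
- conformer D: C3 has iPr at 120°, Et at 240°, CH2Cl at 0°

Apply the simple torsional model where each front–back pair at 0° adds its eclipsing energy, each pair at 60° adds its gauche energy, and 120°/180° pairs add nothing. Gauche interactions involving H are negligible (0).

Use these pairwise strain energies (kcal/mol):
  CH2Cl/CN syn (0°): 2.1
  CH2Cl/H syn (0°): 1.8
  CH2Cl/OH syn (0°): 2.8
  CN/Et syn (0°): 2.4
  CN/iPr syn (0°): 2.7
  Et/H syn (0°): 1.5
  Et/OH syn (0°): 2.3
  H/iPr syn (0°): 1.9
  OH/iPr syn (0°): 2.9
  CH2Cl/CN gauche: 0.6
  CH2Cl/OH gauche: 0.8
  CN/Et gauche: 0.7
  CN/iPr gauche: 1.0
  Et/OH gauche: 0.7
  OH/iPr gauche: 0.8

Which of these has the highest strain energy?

D

A is staggered. OH at 0° is gauche with Et at 300° (0.7); OH at 0° is gauche with CH2Cl at 60° (0.8); CN at 240° is gauche with iPr at 180° (1.0); CN at 240° is gauche with Et at 300° (0.7). Total 3.2 kcal/mol.
B is eclipsed. OH at 0° is eclipsed with iPr at 0° (2.9); H at 120° is eclipsed with Et at 120° (1.5); CN at 240° is eclipsed with CH2Cl at 240° (2.1). Total 6.5 kcal/mol.
C is staggered. OH at 0° is gauche with iPr at 300° (0.8); OH at 0° is gauche with Et at 60° (0.7); CN at 240° is gauche with iPr at 300° (1.0); CN at 240° is gauche with CH2Cl at 180° (0.6). Total 3.1 kcal/mol.
D is eclipsed. OH at 0° is eclipsed with CH2Cl at 0° (2.8); H at 120° is eclipsed with iPr at 120° (1.9); CN at 240° is eclipsed with Et at 240° (2.4). Total 7.1 kcal/mol.
D has the highest total (7.1 kcal/mol).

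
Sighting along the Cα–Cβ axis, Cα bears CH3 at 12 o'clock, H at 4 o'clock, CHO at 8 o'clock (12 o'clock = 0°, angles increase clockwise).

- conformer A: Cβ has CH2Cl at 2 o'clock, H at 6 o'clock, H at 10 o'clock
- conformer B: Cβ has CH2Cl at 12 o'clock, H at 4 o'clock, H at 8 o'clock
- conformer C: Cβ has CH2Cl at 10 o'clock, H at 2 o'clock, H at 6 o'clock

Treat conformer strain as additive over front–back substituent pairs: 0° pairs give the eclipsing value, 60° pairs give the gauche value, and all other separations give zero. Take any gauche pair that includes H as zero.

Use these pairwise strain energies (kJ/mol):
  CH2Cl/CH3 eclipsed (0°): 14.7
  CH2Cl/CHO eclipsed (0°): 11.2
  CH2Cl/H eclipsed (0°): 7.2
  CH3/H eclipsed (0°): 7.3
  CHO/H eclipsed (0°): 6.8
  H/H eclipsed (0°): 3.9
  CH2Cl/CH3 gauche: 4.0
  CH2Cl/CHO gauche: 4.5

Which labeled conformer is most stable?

A

A (staggered): CH3–CH2Cl gauche; 4.0 = 4.0 kJ/mol.
B (eclipsed): CH3–CH2Cl eclipsed, H–H eclipsed, CHO–H eclipsed; 14.7 + 3.9 + 6.8 = 25.4 kJ/mol.
C (staggered): CH3–CH2Cl gauche, CHO–CH2Cl gauche; 4.0 + 4.5 = 8.5 kJ/mol.
A has the lowest total (4.0 kJ/mol).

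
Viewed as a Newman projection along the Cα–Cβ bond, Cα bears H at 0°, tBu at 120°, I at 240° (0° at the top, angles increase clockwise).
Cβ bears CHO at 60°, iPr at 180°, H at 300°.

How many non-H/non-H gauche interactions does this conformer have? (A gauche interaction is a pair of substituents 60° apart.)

3

Non-H gauche pairs: tBu(120°)/CHO(60°); tBu(120°)/iPr(180°); I(240°)/iPr(180°) — 3 interactions.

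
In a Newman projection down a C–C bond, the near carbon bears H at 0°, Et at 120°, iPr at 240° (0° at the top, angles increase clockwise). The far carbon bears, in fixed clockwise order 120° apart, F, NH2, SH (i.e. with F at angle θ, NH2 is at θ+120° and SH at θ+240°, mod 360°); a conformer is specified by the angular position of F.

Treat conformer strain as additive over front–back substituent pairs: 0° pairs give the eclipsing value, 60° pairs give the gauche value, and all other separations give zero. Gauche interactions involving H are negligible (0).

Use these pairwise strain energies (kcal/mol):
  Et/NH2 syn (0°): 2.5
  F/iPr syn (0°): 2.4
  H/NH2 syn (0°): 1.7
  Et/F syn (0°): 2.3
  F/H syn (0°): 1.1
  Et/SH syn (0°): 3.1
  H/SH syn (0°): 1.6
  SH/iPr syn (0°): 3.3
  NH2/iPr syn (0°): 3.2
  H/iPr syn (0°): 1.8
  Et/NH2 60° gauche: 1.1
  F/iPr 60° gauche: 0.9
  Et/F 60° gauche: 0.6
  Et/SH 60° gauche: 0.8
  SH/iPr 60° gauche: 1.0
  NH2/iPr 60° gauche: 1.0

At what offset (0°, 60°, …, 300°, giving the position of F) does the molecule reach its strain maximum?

240°

F at 0° (eclipsed): H–F eclipsed, Et–NH2 eclipsed, iPr–SH eclipsed; 1.1 + 2.5 + 3.3 = 6.9 kcal/mol.
F at 60° (staggered): Et–F gauche, Et–NH2 gauche, iPr–NH2 gauche, iPr–SH gauche; 0.6 + 1.1 + 1.0 + 1.0 = 3.7 kcal/mol.
F at 120° (eclipsed): H–SH eclipsed, Et–F eclipsed, iPr–NH2 eclipsed; 1.6 + 2.3 + 3.2 = 7.1 kcal/mol.
F at 180° (staggered): Et–F gauche, Et–SH gauche, iPr–F gauche, iPr–NH2 gauche; 0.6 + 0.8 + 0.9 + 1.0 = 3.3 kcal/mol.
F at 240° (eclipsed): H–NH2 eclipsed, Et–SH eclipsed, iPr–F eclipsed; 1.7 + 3.1 + 2.4 = 7.2 kcal/mol.
F at 300° (staggered): Et–NH2 gauche, Et–SH gauche, iPr–F gauche, iPr–SH gauche; 1.1 + 0.8 + 0.9 + 1.0 = 3.8 kcal/mol.
The maximum (7.2 kcal/mol) occurs with F at 240°.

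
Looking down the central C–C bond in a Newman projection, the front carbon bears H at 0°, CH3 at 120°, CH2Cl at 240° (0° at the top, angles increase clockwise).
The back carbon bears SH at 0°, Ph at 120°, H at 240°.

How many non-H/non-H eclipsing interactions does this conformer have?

Non-H eclipsing pairs: CH3(120°)/Ph(120°) — 1 interaction.

1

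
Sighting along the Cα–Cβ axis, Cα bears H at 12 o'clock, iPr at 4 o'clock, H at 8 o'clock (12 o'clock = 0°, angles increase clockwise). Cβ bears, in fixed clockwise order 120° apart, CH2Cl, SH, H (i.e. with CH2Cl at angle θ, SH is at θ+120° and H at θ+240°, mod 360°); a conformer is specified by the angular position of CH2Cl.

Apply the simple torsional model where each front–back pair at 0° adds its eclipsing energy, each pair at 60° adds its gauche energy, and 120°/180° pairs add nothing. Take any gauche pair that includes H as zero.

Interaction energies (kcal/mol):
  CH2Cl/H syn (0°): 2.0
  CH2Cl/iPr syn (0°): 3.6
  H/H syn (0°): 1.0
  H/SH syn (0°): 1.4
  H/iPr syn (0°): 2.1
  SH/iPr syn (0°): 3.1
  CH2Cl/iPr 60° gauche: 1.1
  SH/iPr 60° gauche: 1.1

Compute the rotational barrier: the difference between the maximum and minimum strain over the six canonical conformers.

CH2Cl at 0° (eclipsed): H(0°)/CH2Cl(0°) eclipsed 2.0; iPr(120°)/SH(120°) eclipsed 3.1; H(240°)/H(240°) eclipsed 1.0 → 6.1 kcal/mol.
CH2Cl at 60° (staggered): iPr(120°)/CH2Cl(60°) gauche 1.1; iPr(120°)/SH(180°) gauche 1.1 → 2.2 kcal/mol.
CH2Cl at 120° (eclipsed): H(0°)/H(0°) eclipsed 1.0; iPr(120°)/CH2Cl(120°) eclipsed 3.6; H(240°)/SH(240°) eclipsed 1.4 → 6.0 kcal/mol.
CH2Cl at 180° (staggered): iPr(120°)/CH2Cl(180°) gauche 1.1 → 1.1 kcal/mol.
CH2Cl at 240° (eclipsed): H(0°)/SH(0°) eclipsed 1.4; iPr(120°)/H(120°) eclipsed 2.1; H(240°)/CH2Cl(240°) eclipsed 2.0 → 5.5 kcal/mol.
CH2Cl at 300° (staggered): iPr(120°)/SH(60°) gauche 1.1 → 1.1 kcal/mol.
Max at 0° (6.1 kcal/mol), min at 180° (1.1 kcal/mol); barrier = 5.0 kcal/mol.

5.0 kcal/mol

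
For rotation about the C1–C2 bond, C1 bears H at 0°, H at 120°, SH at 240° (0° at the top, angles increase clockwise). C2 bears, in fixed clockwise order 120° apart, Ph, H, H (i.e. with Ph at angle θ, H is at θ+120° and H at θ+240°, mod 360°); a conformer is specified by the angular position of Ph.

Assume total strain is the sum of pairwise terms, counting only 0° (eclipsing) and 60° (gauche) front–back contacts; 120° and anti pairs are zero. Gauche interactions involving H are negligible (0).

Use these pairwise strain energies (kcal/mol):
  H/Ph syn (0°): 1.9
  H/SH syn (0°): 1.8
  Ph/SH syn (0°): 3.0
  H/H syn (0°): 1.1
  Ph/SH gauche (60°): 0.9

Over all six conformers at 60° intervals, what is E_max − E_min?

Ph at 0° (eclipsed): H(0°)/Ph(0°) eclipsed 1.9; H(120°)/H(120°) eclipsed 1.1; SH(240°)/H(240°) eclipsed 1.8 → 4.8 kcal/mol.
Ph at 60° (staggered): no non-H gauche contacts → 0.0 kcal/mol.
Ph at 120° (eclipsed): H(0°)/H(0°) eclipsed 1.1; H(120°)/Ph(120°) eclipsed 1.9; SH(240°)/H(240°) eclipsed 1.8 → 4.8 kcal/mol.
Ph at 180° (staggered): SH(240°)/Ph(180°) gauche 0.9 → 0.9 kcal/mol.
Ph at 240° (eclipsed): H(0°)/H(0°) eclipsed 1.1; H(120°)/H(120°) eclipsed 1.1; SH(240°)/Ph(240°) eclipsed 3.0 → 5.2 kcal/mol.
Ph at 300° (staggered): SH(240°)/Ph(300°) gauche 0.9 → 0.9 kcal/mol.
Max at 240° (5.2 kcal/mol), min at 60° (0.0 kcal/mol); barrier = 5.2 kcal/mol.

5.2 kcal/mol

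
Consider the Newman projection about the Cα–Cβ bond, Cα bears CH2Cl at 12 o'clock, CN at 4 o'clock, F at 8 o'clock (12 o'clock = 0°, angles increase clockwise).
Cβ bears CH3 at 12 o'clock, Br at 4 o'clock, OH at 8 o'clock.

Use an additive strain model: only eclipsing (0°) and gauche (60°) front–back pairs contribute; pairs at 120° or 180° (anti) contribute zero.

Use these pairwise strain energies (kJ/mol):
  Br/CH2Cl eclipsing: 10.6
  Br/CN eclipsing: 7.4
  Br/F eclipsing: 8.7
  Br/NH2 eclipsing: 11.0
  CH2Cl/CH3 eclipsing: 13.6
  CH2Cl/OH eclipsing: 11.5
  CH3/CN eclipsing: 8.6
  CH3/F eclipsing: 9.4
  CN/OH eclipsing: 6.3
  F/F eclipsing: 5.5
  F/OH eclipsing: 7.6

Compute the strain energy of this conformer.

28.6 kJ/mol

This conformer (eclipsed): CH2Cl–CH3 eclipsed, CN–Br eclipsed, F–OH eclipsed; 13.6 + 7.4 + 7.6 = 28.6 kJ/mol.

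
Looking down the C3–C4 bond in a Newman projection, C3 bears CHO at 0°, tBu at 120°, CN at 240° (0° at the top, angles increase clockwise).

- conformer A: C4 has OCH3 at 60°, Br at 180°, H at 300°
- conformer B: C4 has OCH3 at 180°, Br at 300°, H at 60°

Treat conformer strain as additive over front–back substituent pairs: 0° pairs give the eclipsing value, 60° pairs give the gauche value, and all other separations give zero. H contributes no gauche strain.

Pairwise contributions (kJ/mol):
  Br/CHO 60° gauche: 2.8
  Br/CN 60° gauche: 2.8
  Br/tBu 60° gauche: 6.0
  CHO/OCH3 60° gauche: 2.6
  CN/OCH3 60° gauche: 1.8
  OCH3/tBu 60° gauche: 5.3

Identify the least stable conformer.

A is staggered. CHO at 0° is gauche with OCH3 at 60° (2.6); tBu at 120° is gauche with OCH3 at 60° (5.3); tBu at 120° is gauche with Br at 180° (6.0); CN at 240° is gauche with Br at 180° (2.8). Total 16.7 kJ/mol.
B is staggered. CHO at 0° is gauche with Br at 300° (2.8); tBu at 120° is gauche with OCH3 at 180° (5.3); CN at 240° is gauche with OCH3 at 180° (1.8); CN at 240° is gauche with Br at 300° (2.8). Total 12.7 kJ/mol.
A has the highest total (16.7 kJ/mol).

A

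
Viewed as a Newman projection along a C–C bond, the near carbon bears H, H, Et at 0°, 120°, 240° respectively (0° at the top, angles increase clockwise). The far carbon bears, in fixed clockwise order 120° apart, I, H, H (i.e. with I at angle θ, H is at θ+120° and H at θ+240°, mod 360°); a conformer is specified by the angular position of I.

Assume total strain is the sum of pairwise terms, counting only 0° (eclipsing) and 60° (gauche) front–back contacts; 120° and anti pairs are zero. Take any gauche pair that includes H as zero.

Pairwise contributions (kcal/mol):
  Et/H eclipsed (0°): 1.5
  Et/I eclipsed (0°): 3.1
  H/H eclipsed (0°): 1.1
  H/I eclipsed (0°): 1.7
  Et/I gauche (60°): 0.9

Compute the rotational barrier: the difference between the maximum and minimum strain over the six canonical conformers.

I at 0° (eclipsed): H–I eclipsed, H–H eclipsed, Et–H eclipsed; 1.7 + 1.1 + 1.5 = 4.3 kcal/mol.
I at 60° (staggered): no non-H gauche contacts → 0.0 kcal/mol.
I at 120° (eclipsed): H–H eclipsed, H–I eclipsed, Et–H eclipsed; 1.1 + 1.7 + 1.5 = 4.3 kcal/mol.
I at 180° (staggered): Et–I gauche; 0.9 = 0.9 kcal/mol.
I at 240° (eclipsed): H–H eclipsed, H–H eclipsed, Et–I eclipsed; 1.1 + 1.1 + 3.1 = 5.3 kcal/mol.
I at 300° (staggered): Et–I gauche; 0.9 = 0.9 kcal/mol.
Max at 240° (5.3 kcal/mol), min at 60° (0.0 kcal/mol); barrier = 5.3 kcal/mol.

5.3 kcal/mol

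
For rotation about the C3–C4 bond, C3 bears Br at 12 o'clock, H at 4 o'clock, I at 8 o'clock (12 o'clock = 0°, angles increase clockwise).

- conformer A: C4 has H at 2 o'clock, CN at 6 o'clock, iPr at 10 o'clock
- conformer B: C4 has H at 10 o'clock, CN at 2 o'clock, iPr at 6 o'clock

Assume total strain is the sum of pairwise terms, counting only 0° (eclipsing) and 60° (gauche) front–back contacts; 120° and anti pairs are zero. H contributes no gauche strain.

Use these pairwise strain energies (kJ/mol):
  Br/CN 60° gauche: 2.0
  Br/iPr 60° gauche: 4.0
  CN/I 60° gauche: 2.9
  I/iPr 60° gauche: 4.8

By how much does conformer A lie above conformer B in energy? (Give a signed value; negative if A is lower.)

+4.9 kJ/mol

A (staggered): Br–iPr gauche, I–CN gauche, I–iPr gauche; 4.0 + 2.9 + 4.8 = 11.7 kJ/mol.
B (staggered): Br–CN gauche, I–iPr gauche; 2.0 + 4.8 = 6.8 kJ/mol.
E(A) − E(B) = 11.7 − 6.8 = +4.9 kJ/mol.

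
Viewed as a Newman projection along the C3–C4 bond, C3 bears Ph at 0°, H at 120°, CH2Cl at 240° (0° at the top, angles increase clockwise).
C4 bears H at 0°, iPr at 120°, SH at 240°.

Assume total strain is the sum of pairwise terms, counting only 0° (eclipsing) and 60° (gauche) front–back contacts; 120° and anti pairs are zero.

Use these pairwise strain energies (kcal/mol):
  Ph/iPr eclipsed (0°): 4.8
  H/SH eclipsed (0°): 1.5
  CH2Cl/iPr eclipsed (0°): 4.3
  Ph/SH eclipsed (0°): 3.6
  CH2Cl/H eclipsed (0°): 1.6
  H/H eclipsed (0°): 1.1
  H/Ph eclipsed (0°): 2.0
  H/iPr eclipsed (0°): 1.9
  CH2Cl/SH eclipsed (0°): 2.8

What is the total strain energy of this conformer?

This conformer (eclipsed): Ph–H eclipsed, H–iPr eclipsed, CH2Cl–SH eclipsed; 2.0 + 1.9 + 2.8 = 6.7 kcal/mol.

6.7 kcal/mol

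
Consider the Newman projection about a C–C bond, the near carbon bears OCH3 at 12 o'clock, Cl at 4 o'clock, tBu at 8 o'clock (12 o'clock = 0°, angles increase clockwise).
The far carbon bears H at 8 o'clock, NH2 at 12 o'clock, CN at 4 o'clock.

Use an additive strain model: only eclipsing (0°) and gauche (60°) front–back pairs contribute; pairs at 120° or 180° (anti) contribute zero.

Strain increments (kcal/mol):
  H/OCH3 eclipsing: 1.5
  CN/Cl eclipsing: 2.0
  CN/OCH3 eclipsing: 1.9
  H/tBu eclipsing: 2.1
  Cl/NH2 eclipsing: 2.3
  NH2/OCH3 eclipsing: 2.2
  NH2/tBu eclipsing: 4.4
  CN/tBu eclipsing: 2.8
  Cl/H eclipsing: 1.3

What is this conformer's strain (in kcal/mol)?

This conformer (eclipsed): OCH3–NH2 eclipsed, Cl–CN eclipsed, tBu–H eclipsed; 2.2 + 2.0 + 2.1 = 6.3 kcal/mol.

6.3 kcal/mol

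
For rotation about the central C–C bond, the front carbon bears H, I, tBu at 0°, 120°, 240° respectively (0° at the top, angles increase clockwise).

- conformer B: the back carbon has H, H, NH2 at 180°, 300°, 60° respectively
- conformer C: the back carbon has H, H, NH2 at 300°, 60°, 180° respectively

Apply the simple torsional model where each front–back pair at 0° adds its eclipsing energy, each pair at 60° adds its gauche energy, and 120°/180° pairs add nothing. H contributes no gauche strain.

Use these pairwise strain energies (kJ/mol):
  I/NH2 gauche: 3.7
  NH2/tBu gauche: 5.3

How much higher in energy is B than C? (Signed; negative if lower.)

B (staggered): I–NH2 gauche; 3.7 = 3.7 kJ/mol.
C (staggered): I–NH2 gauche, tBu–NH2 gauche; 3.7 + 5.3 = 9.0 kJ/mol.
E(B) − E(C) = 3.7 − 9.0 = -5.3 kJ/mol.

-5.3 kJ/mol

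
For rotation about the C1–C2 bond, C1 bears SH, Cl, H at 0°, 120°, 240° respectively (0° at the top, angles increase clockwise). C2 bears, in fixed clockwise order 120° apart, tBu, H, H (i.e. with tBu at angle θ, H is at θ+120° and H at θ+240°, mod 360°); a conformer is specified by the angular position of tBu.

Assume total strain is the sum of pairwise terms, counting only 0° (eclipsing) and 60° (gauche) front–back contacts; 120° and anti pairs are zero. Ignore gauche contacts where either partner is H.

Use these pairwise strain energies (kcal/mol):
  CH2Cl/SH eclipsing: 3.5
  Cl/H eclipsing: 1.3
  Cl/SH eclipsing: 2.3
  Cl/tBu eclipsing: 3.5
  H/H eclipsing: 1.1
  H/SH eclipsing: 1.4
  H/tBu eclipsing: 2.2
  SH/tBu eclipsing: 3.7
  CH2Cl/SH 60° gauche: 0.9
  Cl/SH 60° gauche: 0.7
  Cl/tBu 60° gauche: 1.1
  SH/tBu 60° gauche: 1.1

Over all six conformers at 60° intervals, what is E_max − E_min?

tBu at 0° is eclipsed. SH at 0° is eclipsed with tBu at 0° (3.7); Cl at 120° is eclipsed with H at 120° (1.3); H at 240° is eclipsed with H at 240° (1.1). Total 6.1 kcal/mol.
tBu at 60° is staggered. SH at 0° is gauche with tBu at 60° (1.1); Cl at 120° is gauche with tBu at 60° (1.1). Total 2.2 kcal/mol.
tBu at 120° is eclipsed. SH at 0° is eclipsed with H at 0° (1.4); Cl at 120° is eclipsed with tBu at 120° (3.5); H at 240° is eclipsed with H at 240° (1.1). Total 6.0 kcal/mol.
tBu at 180° is staggered. Cl at 120° is gauche with tBu at 180° (1.1). Total 1.1 kcal/mol.
tBu at 240° is eclipsed. SH at 0° is eclipsed with H at 0° (1.4); Cl at 120° is eclipsed with H at 120° (1.3); H at 240° is eclipsed with tBu at 240° (2.2). Total 4.9 kcal/mol.
tBu at 300° is staggered. SH at 0° is gauche with tBu at 300° (1.1). Total 1.1 kcal/mol.
Max at 0° (6.1 kcal/mol), min at 180° (1.1 kcal/mol); barrier = 5.0 kcal/mol.

5.0 kcal/mol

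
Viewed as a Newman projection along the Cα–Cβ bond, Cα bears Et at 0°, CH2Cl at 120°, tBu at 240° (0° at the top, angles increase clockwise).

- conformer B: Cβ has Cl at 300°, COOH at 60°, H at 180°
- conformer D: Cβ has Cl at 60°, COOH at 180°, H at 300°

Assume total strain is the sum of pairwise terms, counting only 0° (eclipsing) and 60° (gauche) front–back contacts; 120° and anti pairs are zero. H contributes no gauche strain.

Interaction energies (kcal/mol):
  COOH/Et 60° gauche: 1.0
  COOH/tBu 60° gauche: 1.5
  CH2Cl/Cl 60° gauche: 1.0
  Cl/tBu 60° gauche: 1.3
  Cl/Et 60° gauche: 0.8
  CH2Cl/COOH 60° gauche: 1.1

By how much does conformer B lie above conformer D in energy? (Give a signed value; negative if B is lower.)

-0.2 kcal/mol

B (staggered): Et–Cl gauche, Et–COOH gauche, CH2Cl–COOH gauche, tBu–Cl gauche; 0.8 + 1.0 + 1.1 + 1.3 = 4.2 kcal/mol.
D (staggered): Et–Cl gauche, CH2Cl–Cl gauche, CH2Cl–COOH gauche, tBu–COOH gauche; 0.8 + 1.0 + 1.1 + 1.5 = 4.4 kcal/mol.
E(B) − E(D) = 4.2 − 4.4 = -0.2 kcal/mol.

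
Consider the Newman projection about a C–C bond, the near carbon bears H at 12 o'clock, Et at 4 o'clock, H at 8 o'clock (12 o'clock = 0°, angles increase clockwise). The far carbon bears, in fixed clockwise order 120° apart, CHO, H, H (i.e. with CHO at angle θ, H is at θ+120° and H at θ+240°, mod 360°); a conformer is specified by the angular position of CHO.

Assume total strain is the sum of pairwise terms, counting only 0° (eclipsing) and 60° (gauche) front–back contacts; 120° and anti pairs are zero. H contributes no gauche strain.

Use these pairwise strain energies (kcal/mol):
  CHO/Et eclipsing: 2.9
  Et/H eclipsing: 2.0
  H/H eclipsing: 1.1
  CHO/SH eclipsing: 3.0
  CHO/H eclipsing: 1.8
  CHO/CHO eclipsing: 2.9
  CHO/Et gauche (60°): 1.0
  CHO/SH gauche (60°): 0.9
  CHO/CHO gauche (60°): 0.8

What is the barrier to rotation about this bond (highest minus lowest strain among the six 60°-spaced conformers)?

CHO at 0° is eclipsed. H at 0° is eclipsed with CHO at 0° (1.8); Et at 120° is eclipsed with H at 120° (2.0); H at 240° is eclipsed with H at 240° (1.1). Total 4.9 kcal/mol.
CHO at 60° is staggered. Et at 120° is gauche with CHO at 60° (1.0). Total 1.0 kcal/mol.
CHO at 120° is eclipsed. H at 0° is eclipsed with H at 0° (1.1); Et at 120° is eclipsed with CHO at 120° (2.9); H at 240° is eclipsed with H at 240° (1.1). Total 5.1 kcal/mol.
CHO at 180° is staggered. Et at 120° is gauche with CHO at 180° (1.0). Total 1.0 kcal/mol.
CHO at 240° is eclipsed. H at 0° is eclipsed with H at 0° (1.1); Et at 120° is eclipsed with H at 120° (2.0); H at 240° is eclipsed with CHO at 240° (1.8). Total 4.9 kcal/mol.
CHO at 300° (staggered): no non-H gauche contacts → 0.0 kcal/mol.
Max at 120° (5.1 kcal/mol), min at 300° (0.0 kcal/mol); barrier = 5.1 kcal/mol.

5.1 kcal/mol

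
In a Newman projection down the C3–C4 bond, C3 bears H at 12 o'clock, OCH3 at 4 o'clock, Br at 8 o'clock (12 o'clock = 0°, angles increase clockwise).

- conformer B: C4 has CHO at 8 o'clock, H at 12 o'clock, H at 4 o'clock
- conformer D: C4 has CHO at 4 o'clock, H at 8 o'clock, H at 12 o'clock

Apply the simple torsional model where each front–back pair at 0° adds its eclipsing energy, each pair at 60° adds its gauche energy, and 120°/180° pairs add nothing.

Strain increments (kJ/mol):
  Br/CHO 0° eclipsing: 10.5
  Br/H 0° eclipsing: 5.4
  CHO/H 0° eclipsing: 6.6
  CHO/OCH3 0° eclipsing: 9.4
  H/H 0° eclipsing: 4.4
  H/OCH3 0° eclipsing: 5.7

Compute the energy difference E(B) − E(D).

B is eclipsed. H at 0° is eclipsed with H at 0° (4.4); OCH3 at 120° is eclipsed with H at 120° (5.7); Br at 240° is eclipsed with CHO at 240° (10.5). Total 20.6 kJ/mol.
D is eclipsed. H at 0° is eclipsed with H at 0° (4.4); OCH3 at 120° is eclipsed with CHO at 120° (9.4); Br at 240° is eclipsed with H at 240° (5.4). Total 19.2 kJ/mol.
E(B) − E(D) = 20.6 − 19.2 = +1.4 kJ/mol.

+1.4 kJ/mol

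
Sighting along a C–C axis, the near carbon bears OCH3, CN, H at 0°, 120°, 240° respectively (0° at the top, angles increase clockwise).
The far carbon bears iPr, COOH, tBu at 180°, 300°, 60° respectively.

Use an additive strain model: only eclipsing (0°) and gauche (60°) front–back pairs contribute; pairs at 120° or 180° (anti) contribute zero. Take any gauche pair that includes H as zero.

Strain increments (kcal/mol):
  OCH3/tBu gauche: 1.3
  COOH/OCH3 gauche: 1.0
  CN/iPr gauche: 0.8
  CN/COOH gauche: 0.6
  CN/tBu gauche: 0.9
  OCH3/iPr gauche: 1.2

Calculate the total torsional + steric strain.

This conformer (staggered): OCH3(0°)/COOH(300°) gauche 1.0; OCH3(0°)/tBu(60°) gauche 1.3; CN(120°)/iPr(180°) gauche 0.8; CN(120°)/tBu(60°) gauche 0.9 → 4.0 kcal/mol.

4.0 kcal/mol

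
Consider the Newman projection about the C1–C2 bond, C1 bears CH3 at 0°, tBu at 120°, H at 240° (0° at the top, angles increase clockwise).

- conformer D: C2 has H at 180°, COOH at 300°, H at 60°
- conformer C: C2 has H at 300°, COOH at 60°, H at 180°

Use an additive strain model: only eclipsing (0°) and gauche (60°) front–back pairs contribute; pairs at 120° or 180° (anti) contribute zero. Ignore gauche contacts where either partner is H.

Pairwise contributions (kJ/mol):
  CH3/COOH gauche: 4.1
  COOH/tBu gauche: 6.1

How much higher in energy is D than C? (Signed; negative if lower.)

-6.1 kJ/mol

D (staggered): CH3–COOH gauche; 4.1 = 4.1 kJ/mol.
C (staggered): CH3–COOH gauche, tBu–COOH gauche; 4.1 + 6.1 = 10.2 kJ/mol.
E(D) − E(C) = 4.1 − 10.2 = -6.1 kJ/mol.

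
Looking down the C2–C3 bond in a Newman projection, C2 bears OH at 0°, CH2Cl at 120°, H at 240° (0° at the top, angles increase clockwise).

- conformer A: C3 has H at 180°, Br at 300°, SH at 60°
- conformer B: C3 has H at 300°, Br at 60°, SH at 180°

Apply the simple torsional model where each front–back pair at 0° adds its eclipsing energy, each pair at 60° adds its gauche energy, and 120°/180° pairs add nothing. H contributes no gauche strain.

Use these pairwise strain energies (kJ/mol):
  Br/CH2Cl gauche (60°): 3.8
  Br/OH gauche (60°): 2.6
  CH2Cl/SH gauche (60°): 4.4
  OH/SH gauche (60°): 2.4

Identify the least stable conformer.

A (staggered): OH(0°)/Br(300°) gauche 2.6; OH(0°)/SH(60°) gauche 2.4; CH2Cl(120°)/SH(60°) gauche 4.4 → 9.4 kJ/mol.
B (staggered): OH(0°)/Br(60°) gauche 2.6; CH2Cl(120°)/Br(60°) gauche 3.8; CH2Cl(120°)/SH(180°) gauche 4.4 → 10.8 kJ/mol.
B has the highest total (10.8 kJ/mol).

B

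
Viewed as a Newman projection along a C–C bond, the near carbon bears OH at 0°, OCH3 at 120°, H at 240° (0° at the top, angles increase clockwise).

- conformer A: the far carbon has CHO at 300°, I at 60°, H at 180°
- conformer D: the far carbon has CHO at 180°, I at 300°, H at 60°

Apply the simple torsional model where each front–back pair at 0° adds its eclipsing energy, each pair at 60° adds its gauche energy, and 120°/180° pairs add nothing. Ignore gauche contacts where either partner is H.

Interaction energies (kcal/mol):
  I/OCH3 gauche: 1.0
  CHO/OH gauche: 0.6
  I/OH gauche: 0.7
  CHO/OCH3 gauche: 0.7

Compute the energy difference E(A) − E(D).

+0.9 kcal/mol

A (staggered): OH–CHO gauche, OH–I gauche, OCH3–I gauche; 0.6 + 0.7 + 1.0 = 2.3 kcal/mol.
D (staggered): OH–I gauche, OCH3–CHO gauche; 0.7 + 0.7 = 1.4 kcal/mol.
E(A) − E(D) = 2.3 − 1.4 = +0.9 kcal/mol.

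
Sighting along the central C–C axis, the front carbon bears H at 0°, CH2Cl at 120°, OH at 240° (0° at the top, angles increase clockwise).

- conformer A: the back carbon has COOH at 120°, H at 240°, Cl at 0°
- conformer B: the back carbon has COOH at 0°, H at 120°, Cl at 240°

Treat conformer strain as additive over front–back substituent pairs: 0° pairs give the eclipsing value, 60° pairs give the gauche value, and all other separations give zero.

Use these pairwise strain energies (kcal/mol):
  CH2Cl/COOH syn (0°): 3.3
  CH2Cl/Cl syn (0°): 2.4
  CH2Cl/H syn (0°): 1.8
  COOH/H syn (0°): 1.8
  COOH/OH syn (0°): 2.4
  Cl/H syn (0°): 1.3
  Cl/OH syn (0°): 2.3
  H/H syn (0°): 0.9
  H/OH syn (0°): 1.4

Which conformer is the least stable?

A is eclipsed. H at 0° is eclipsed with Cl at 0° (1.3); CH2Cl at 120° is eclipsed with COOH at 120° (3.3); OH at 240° is eclipsed with H at 240° (1.4). Total 6.0 kcal/mol.
B is eclipsed. H at 0° is eclipsed with COOH at 0° (1.8); CH2Cl at 120° is eclipsed with H at 120° (1.8); OH at 240° is eclipsed with Cl at 240° (2.3). Total 5.9 kcal/mol.
A has the highest total (6.0 kcal/mol).

A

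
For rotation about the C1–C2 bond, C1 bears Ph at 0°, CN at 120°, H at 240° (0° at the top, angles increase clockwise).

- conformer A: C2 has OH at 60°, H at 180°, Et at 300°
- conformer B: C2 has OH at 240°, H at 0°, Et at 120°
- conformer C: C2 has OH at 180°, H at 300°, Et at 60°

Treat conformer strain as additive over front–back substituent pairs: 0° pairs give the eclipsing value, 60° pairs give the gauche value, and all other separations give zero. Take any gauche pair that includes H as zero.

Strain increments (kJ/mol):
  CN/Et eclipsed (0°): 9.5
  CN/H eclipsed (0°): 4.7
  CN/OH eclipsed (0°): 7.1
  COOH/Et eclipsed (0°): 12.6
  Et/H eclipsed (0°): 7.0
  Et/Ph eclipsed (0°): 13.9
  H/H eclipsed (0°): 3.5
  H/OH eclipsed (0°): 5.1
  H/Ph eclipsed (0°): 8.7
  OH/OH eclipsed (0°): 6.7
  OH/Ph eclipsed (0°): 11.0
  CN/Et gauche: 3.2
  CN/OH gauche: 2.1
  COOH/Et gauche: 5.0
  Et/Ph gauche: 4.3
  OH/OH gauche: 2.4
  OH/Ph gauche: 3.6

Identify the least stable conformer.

A (staggered): Ph–OH gauche, Ph–Et gauche, CN–OH gauche; 3.6 + 4.3 + 2.1 = 10.0 kJ/mol.
B (eclipsed): Ph–H eclipsed, CN–Et eclipsed, H–OH eclipsed; 8.7 + 9.5 + 5.1 = 23.3 kJ/mol.
C (staggered): Ph–Et gauche, CN–OH gauche, CN–Et gauche; 4.3 + 2.1 + 3.2 = 9.6 kJ/mol.
B has the highest total (23.3 kJ/mol).

B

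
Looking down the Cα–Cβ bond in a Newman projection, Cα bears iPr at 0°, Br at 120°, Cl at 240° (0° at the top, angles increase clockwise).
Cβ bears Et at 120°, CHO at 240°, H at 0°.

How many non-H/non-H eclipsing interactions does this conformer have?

Non-H eclipsing pairs: Br(120°)/Et(120°); Cl(240°)/CHO(240°) — 2 interactions.

2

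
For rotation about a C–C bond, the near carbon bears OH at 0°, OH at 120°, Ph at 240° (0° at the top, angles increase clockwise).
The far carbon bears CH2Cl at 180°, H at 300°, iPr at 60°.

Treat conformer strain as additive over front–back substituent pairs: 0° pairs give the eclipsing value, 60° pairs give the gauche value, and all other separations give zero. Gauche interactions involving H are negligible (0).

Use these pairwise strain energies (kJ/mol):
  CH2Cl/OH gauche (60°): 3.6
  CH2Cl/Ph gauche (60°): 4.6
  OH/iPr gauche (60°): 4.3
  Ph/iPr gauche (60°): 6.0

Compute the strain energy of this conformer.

This conformer (staggered): OH–iPr gauche, OH–CH2Cl gauche, OH–iPr gauche, Ph–CH2Cl gauche; 4.3 + 3.6 + 4.3 + 4.6 = 16.8 kJ/mol.

16.8 kJ/mol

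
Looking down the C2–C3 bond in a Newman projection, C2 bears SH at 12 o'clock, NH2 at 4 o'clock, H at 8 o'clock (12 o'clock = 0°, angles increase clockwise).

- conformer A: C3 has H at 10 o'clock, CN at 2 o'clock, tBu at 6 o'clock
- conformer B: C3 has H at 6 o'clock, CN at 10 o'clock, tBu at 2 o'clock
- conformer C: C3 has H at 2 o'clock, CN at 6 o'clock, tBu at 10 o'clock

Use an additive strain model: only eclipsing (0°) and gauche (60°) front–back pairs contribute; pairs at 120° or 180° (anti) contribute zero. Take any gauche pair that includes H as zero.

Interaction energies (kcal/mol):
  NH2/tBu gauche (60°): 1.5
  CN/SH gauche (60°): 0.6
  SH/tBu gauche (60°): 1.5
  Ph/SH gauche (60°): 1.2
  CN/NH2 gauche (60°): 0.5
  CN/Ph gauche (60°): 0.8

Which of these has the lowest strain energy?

C

A (staggered): SH–CN gauche, NH2–CN gauche, NH2–tBu gauche; 0.6 + 0.5 + 1.5 = 2.6 kcal/mol.
B (staggered): SH–CN gauche, SH–tBu gauche, NH2–tBu gauche; 0.6 + 1.5 + 1.5 = 3.6 kcal/mol.
C (staggered): SH–tBu gauche, NH2–CN gauche; 1.5 + 0.5 = 2.0 kcal/mol.
C has the lowest total (2.0 kcal/mol).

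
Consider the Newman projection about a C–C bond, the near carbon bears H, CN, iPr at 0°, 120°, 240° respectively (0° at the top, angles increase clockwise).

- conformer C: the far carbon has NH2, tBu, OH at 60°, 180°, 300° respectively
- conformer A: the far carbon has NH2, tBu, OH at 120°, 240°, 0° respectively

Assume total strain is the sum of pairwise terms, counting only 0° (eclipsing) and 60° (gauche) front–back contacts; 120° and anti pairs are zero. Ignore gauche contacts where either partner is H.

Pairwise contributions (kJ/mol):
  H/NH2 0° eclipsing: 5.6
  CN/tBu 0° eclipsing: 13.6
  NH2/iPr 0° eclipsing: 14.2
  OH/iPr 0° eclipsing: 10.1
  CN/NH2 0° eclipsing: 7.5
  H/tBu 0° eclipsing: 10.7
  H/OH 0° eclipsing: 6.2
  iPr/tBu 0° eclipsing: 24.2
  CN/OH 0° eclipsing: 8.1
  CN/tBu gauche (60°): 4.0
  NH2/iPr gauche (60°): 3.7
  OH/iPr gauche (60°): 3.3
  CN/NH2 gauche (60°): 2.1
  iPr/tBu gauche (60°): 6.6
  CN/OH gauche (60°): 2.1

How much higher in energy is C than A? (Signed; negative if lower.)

C (staggered): CN(120°)/NH2(60°) gauche 2.1; CN(120°)/tBu(180°) gauche 4.0; iPr(240°)/tBu(180°) gauche 6.6; iPr(240°)/OH(300°) gauche 3.3 → 16.0 kJ/mol.
A (eclipsed): H(0°)/OH(0°) eclipsed 6.2; CN(120°)/NH2(120°) eclipsed 7.5; iPr(240°)/tBu(240°) eclipsed 24.2 → 37.9 kJ/mol.
E(C) − E(A) = 16.0 − 37.9 = -21.9 kJ/mol.

-21.9 kJ/mol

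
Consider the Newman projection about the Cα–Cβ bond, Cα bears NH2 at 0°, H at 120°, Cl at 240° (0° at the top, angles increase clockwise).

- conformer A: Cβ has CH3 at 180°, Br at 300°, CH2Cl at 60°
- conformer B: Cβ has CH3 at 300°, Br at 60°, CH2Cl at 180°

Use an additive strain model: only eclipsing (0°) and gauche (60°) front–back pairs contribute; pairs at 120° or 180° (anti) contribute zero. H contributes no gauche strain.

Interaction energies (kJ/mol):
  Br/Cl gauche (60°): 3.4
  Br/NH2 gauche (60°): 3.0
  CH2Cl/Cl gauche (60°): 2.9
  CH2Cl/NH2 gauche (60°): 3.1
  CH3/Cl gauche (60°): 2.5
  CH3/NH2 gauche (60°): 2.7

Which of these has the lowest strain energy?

A (staggered): NH2–Br gauche, NH2–CH2Cl gauche, Cl–CH3 gauche, Cl–Br gauche; 3.0 + 3.1 + 2.5 + 3.4 = 12.0 kJ/mol.
B (staggered): NH2–CH3 gauche, NH2–Br gauche, Cl–CH3 gauche, Cl–CH2Cl gauche; 2.7 + 3.0 + 2.5 + 2.9 = 11.1 kJ/mol.
B has the lowest total (11.1 kJ/mol).

B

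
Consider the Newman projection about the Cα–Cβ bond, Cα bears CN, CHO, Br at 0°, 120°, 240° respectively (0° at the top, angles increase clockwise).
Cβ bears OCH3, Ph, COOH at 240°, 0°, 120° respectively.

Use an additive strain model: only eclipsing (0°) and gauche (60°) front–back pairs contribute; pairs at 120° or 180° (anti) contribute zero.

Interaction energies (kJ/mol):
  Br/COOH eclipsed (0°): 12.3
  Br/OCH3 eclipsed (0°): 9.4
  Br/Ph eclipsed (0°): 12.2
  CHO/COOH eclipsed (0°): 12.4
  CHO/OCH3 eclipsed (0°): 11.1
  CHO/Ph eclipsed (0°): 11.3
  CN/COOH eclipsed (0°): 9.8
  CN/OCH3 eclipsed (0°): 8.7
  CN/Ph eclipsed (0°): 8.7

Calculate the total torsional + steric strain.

30.5 kJ/mol

This conformer (eclipsed): CN–Ph eclipsed, CHO–COOH eclipsed, Br–OCH3 eclipsed; 8.7 + 12.4 + 9.4 = 30.5 kJ/mol.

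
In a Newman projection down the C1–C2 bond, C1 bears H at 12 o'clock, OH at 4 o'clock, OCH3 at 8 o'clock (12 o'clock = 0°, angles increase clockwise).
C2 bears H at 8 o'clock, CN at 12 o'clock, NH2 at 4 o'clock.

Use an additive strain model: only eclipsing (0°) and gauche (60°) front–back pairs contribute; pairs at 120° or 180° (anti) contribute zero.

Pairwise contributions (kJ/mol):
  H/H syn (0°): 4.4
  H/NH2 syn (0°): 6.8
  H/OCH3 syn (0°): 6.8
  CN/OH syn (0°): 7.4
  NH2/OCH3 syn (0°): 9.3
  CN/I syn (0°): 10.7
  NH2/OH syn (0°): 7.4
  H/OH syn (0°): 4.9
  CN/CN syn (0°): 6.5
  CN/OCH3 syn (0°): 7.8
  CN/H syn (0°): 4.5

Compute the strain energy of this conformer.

This conformer (eclipsed): H(0°)/CN(0°) eclipsed 4.5; OH(120°)/NH2(120°) eclipsed 7.4; OCH3(240°)/H(240°) eclipsed 6.8 → 18.7 kJ/mol.

18.7 kJ/mol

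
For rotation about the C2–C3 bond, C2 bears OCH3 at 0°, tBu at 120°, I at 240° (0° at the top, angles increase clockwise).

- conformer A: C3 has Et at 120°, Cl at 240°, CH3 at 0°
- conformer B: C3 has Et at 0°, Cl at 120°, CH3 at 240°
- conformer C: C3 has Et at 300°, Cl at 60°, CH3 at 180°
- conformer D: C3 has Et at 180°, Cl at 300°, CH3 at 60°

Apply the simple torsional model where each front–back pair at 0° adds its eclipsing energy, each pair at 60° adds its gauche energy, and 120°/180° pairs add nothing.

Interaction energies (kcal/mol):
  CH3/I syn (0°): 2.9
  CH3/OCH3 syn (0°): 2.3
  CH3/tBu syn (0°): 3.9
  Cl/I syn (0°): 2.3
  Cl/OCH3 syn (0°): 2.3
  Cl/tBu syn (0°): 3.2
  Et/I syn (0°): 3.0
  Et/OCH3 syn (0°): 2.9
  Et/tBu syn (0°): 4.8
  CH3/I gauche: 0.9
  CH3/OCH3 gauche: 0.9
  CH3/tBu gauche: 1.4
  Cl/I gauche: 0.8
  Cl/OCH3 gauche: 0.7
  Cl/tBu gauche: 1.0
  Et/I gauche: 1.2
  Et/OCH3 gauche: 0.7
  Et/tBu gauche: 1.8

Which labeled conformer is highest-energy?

A is eclipsed. OCH3 at 0° is eclipsed with CH3 at 0° (2.3); tBu at 120° is eclipsed with Et at 120° (4.8); I at 240° is eclipsed with Cl at 240° (2.3). Total 9.4 kcal/mol.
B is eclipsed. OCH3 at 0° is eclipsed with Et at 0° (2.9); tBu at 120° is eclipsed with Cl at 120° (3.2); I at 240° is eclipsed with CH3 at 240° (2.9). Total 9.0 kcal/mol.
C is staggered. OCH3 at 0° is gauche with Et at 300° (0.7); OCH3 at 0° is gauche with Cl at 60° (0.7); tBu at 120° is gauche with Cl at 60° (1.0); tBu at 120° is gauche with CH3 at 180° (1.4); I at 240° is gauche with Et at 300° (1.2); I at 240° is gauche with CH3 at 180° (0.9). Total 5.9 kcal/mol.
D is staggered. OCH3 at 0° is gauche with Cl at 300° (0.7); OCH3 at 0° is gauche with CH3 at 60° (0.9); tBu at 120° is gauche with Et at 180° (1.8); tBu at 120° is gauche with CH3 at 60° (1.4); I at 240° is gauche with Et at 180° (1.2); I at 240° is gauche with Cl at 300° (0.8). Total 6.8 kcal/mol.
A has the highest total (9.4 kcal/mol).

A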